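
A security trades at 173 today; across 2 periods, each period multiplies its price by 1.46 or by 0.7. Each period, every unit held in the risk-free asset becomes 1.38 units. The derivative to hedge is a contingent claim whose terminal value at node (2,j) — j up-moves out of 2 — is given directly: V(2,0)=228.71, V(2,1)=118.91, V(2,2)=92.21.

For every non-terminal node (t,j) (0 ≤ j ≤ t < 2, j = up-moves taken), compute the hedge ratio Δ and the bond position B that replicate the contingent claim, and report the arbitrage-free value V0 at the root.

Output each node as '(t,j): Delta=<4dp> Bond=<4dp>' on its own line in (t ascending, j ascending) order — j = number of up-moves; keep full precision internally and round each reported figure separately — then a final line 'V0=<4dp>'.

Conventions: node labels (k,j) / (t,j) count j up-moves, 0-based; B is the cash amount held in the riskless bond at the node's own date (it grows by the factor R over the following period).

Under the risk-neutral measure, an up-move has probability p* = (R−d)/(u−d) = 0.8947 and values discount at R = 1.38.
At maturity the claim pays: V(2,0)=228.7100, V(2,1)=118.9100, V(2,2)=92.2100
  t=1,j=0: stock 121.1000 → up 176.8060 (V=118.9100), down 84.7700 (V=228.7100). Price 94.5420; hedge Δ=-1.1930, bond B=239.0156.
  t=1,j=1: stock 252.5800 → up 368.7668 (V=92.2100), down 176.8060 (V=118.9100). Price 68.8555; hedge Δ=-0.1391, bond B=103.9870.
  t=0,j=0: stock 173.0000 → up 252.5800 (V=68.8555), down 121.1000 (V=94.5420). Price 51.8546; hedge Δ=-0.1954, bond B=85.6526.
As a check, the time-0 holding Δ(0,0)·S0 + B(0,0) comes to 51.8546 — exactly V0.

(0,0): Delta=-0.1954 Bond=85.6526
(1,0): Delta=-1.1930 Bond=239.0156
(1,1): Delta=-0.1391 Bond=103.9870
V0=51.8546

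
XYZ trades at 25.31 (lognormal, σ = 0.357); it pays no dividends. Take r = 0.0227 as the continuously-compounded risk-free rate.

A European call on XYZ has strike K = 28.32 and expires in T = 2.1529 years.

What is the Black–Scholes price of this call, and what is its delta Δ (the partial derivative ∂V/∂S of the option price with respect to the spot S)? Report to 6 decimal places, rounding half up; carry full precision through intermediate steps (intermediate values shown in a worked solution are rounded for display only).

price = 4.609754
Δ = 0.555942

σ√T = 0.357·√2.1529 = 0.523818
d₁ = (ln(S/K) + (r+σ²/2)T) / (σ√T) = (ln(25.31/28.32) + (0.0227+0.357²/2)·2.1529) / 0.523818 = (-0.112369 + 0.186063) / 0.523818 = 0.140688
d₂ = d₁ − σ√T = 0.140688 − 0.523818 = -0.383130
e^{−rT} = 0.952304
N(d₁) = 0.555942,  N(d₂) = 0.350812
Call price V = S·N(d₁) − K·e^{−rT}·N(d₂) = 14.070882 − 9.461128 = 4.609754
Δ = N(d₁) = 0.555942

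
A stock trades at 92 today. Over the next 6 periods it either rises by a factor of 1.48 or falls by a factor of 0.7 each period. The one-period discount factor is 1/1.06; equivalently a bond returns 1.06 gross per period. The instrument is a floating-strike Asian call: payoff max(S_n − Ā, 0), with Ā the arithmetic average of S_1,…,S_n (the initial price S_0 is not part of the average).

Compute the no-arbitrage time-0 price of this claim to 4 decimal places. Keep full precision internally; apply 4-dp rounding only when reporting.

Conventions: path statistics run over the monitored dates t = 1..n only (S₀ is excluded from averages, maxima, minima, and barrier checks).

price = 22.3015

With p* = (R−d)/(u−d) = 0.4615, sum probability × payoff across the paths and divide by R^6.
Enumerate all 2^6 = 64 price paths (U = up ×1.48, D = down ×0.7); each path with k up-moves has probability p*^k·(1−p*)^(6−k).
DDDDDD: Ā=31.5686, payoff=0.0000, prob=0.024374
UDDDDD: Ā=66.7450, payoff=0.0000, prob=0.020892
DUDDDD: Ā=54.7850, payoff=0.0000, prob=0.020892
UUDDDD: Ā=115.8310, payoff=0.0000, prob=0.017907
DDUDDD: Ā=46.4130, payoff=0.0000, prob=0.020892
UDUDDD: Ā=98.1302, payoff=0.0000, prob=0.017907
DUUDDD: Ā=86.1702, payoff=0.0000, prob=0.017907
UUUDDD: Ā=182.1885, payoff=0.0000, prob=0.015349
DDDUDD: Ā=40.5526, payoff=0.0000, prob=0.020892
UDDUDD: Ā=85.7397, payoff=0.0000, prob=0.017907
DUDUDD: Ā=73.7797, payoff=0.0000, prob=0.017907
UUDUDD: Ā=155.9913, payoff=0.0000, prob=0.015349
DDUUDD: Ā=65.4077, payoff=0.0000, prob=0.017907
UDUUDD: Ā=138.2905, payoff=0.0000, prob=0.015349
DUUUDD: Ā=126.3305, payoff=0.0000, prob=0.015349
UUUUDD: Ā=267.0988, payoff=0.0000, prob=0.013157
DDDDUD: Ā=36.4503, payoff=0.0000, prob=0.020892
UDDDUD: Ā=77.0663, payoff=0.0000, prob=0.017907
DUDDUD: Ā=65.1063, payoff=0.0000, prob=0.017907
UUDDUD: Ā=137.6533, payoff=0.0000, prob=0.015349
DDUDUD: Ā=56.7343, payoff=0.0000, prob=0.017907
UDUDUD: Ā=119.9525, payoff=0.0000, prob=0.015349
DUUDUD: Ā=107.9925, payoff=0.0000, prob=0.015349
UUUDUD: Ā=228.3270, payoff=0.0000, prob=0.013157
DDDUUD: Ā=50.8739, payoff=0.0000, prob=0.017907
UDDUUD: Ā=107.5619, payoff=0.0000, prob=0.015349
DUDUUD: Ā=95.6019, payoff=6.6961, prob=0.015349
UUDUUD: Ā=202.1298, payoff=14.1574, prob=0.013157
DDUUUD: Ā=87.2299, payoff=15.0681, prob=0.015349
UDUUUD: Ā=184.4290, payoff=31.8582, prob=0.013157
DUUUUD: Ā=172.4690, payoff=43.8182, prob=0.013157
UUUUUD: Ā=364.6487, payoff=92.6441, prob=0.011277
DDDDDU: Ā=33.5787, payoff=0.0000, prob=0.020892
UDDDDU: Ā=70.9949, payoff=0.0000, prob=0.017907
DUDDDU: Ā=59.0349, payoff=0.0000, prob=0.017907
UUDDDU: Ā=124.8167, payoff=0.0000, prob=0.015349
DDUDDU: Ā=50.6629, payoff=0.0000, prob=0.017907
UDUDDU: Ā=107.1159, payoff=0.0000, prob=0.015349
DUUDDU: Ā=95.1559, payoff=7.1421, prob=0.015349
UUUDDU: Ā=201.1867, payoff=15.1005, prob=0.013157
DDDUDU: Ā=44.8025, payoff=3.5817, prob=0.017907
UDDUDU: Ā=94.7253, payoff=7.5727, prob=0.015349
DUDUDU: Ā=82.7653, payoff=19.5327, prob=0.015349
UUDUDU: Ā=174.9895, payoff=41.2977, prob=0.013157
DDUUDU: Ā=74.3933, payoff=27.9047, prob=0.015349
UDUUDU: Ā=157.2887, payoff=58.9985, prob=0.013157
DUUUDU: Ā=145.3287, payoff=70.9585, prob=0.013157
UUUUDU: Ā=307.2664, payoff=150.0264, prob=0.011277
DDDDUU: Ā=40.7002, payoff=7.6840, prob=0.017907
UDDDUU: Ā=86.0519, payoff=16.2461, prob=0.015349
DUDDUU: Ā=74.0919, payoff=28.2061, prob=0.015349
UUDDUU: Ā=156.6515, payoff=59.6357, prob=0.013157
DDUDUU: Ā=65.7199, payoff=36.5781, prob=0.015349
UDUDUU: Ā=138.9507, payoff=77.3365, prob=0.013157
DUUDUU: Ā=126.9907, payoff=89.2965, prob=0.013157
UUUDUU: Ā=268.4946, payoff=188.7983, prob=0.011277
DDDUUU: Ā=59.8595, payoff=42.4385, prob=0.015349
UDDUUU: Ā=126.5601, payoff=89.7270, prob=0.013157
DUDUUU: Ā=114.6001, payoff=101.6870, prob=0.013157
UUDUUU: Ā=242.2974, payoff=214.9955, prob=0.011277
DDUUUU: Ā=106.2281, payoff=110.0590, prob=0.013157
UDUUUU: Ā=224.5966, payoff=232.6963, prob=0.011277
DUUUUU: Ā=212.6366, payoff=244.6563, prob=0.011277
UUUUUU: Ā=449.5746, payoff=517.2732, prob=0.009666
Price = Σ prob·payoff / R^6 = 31.635143 / 1.418519 = 22.3015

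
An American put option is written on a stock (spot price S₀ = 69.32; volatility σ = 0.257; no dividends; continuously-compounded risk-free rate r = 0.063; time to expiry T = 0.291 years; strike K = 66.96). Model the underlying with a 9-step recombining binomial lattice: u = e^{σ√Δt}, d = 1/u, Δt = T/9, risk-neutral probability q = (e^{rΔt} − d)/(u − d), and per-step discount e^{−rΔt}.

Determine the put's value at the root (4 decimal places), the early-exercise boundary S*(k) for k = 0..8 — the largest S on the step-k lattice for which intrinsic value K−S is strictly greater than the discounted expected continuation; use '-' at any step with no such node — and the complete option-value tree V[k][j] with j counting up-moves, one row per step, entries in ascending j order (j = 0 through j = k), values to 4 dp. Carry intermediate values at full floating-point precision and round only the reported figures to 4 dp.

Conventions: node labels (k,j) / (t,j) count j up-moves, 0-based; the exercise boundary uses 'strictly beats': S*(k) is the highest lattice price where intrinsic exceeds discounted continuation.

price = 2.2997
boundary = - - - - 57.6208 55.0186 57.6208 60.3461 63.2003
tree:
2.2997
3.4198 1.2349
4.9448 1.9711 0.5339
6.9224 3.0684 0.9268 0.1592
9.3392 4.6327 1.5807 0.3035 0.0214
11.9414 6.7347 2.6357 0.5756 0.0439 0.0000
14.4261 9.3392 4.2643 1.0846 0.0898 0.0000 0.0000
16.7986 11.9414 6.6139 2.0284 0.1839 0.0000 0.0000 0.0000
19.0639 14.4261 9.3392 3.7597 0.3764 0.0000 0.0000 0.0000 0.0000
21.2269 16.7986 11.9414 6.6139 0.7706 0.0000 0.0000 0.0000 0.0000 0.0000

Δt=0.03233  u=1.04730  d=0.95484  q=0.51050  discount=0.99797
step 9 (expiry): payoffs max(K−S,0) = 21.2269 16.7986 11.9414 6.6139 0.7706 0.0000 0.0000 0.0000 0.0000 0.0000
step 8: (k=8,j=0): S=47.8961, K−S=19.0639, hold=18.9276 ⇒ V=19.0639 exercise | (k=8,j=1): S=52.5339, K−S=14.4261, hold=14.2898 ⇒ V=14.4261 exercise | (k=8,j=2): S=57.6208, K−S=9.3392, hold=9.2029 ⇒ V=9.3392 exercise | (k=8,j=3): S=63.2003, K−S=3.7597, hold=3.6235 ⇒ V=3.7597 exercise | (k=8,j=4): S=69.3200, K−S=0.0000, hold=0.3764 ⇒ V=0.3764 continue | (k=8,j=5): S=76.0323, K−S=0.0000, hold=0.0000 ⇒ V=0.0000 continue | (k=8,j=6): S=83.3946, K−S=0.0000, hold=0.0000 ⇒ V=0.0000 continue | (k=8,j=7): S=91.4697, K−S=0.0000, hold=0.0000 ⇒ V=0.0000 continue | (k=8,j=8): S=100.3268, K−S=0.0000, hold=0.0000 ⇒ V=0.0000 continue  boundary S*=63.2003
step 7: (k=7,j=0): S=50.1614, K−S=16.7986, hold=16.6623 ⇒ V=16.7986 exercise | (k=7,j=1): S=55.0186, K−S=11.9414, hold=11.8051 ⇒ V=11.9414 exercise | (k=7,j=2): S=60.3461, K−S=6.6139, hold=6.4776 ⇒ V=6.6139 exercise | (k=7,j=3): S=66.1894, K−S=0.7706, hold=2.0284 ⇒ V=2.0284 continue | (k=7,j=4): S=72.5986, K−S=0.0000, hold=0.1839 ⇒ V=0.1839 continue | (k=7,j=5): S=79.6284, K−S=0.0000, hold=0.0000 ⇒ V=0.0000 continue | (k=7,j=6): S=87.3388, K−S=0.0000, hold=0.0000 ⇒ V=0.0000 continue | (k=7,j=7): S=95.7959, K−S=0.0000, hold=0.0000 ⇒ V=0.0000 continue  boundary S*=60.3461
step 6: (k=6,j=0): S=52.5339, K−S=14.4261, hold=14.2898 ⇒ V=14.4261 exercise | (k=6,j=1): S=57.6208, K−S=9.3392, hold=9.2029 ⇒ V=9.3392 exercise | (k=6,j=2): S=63.2003, K−S=3.7597, hold=4.2643 ⇒ V=4.2643 continue | (k=6,j=3): S=69.3200, K−S=0.0000, hold=1.0846 ⇒ V=1.0846 continue | (k=6,j=4): S=76.0323, K−S=0.0000, hold=0.0898 ⇒ V=0.0898 continue | (k=6,j=5): S=83.3946, K−S=0.0000, hold=0.0000 ⇒ V=0.0000 continue | (k=6,j=6): S=91.4697, K−S=0.0000, hold=0.0000 ⇒ V=0.0000 continue  boundary S*=57.6208
step 5: (k=5,j=0): S=55.0186, K−S=11.9414, hold=11.8051 ⇒ V=11.9414 exercise | (k=5,j=1): S=60.3461, K−S=6.6139, hold=6.7347 ⇒ V=6.7347 continue | (k=5,j=2): S=66.1894, K−S=0.7706, hold=2.6357 ⇒ V=2.6357 continue | (k=5,j=3): S=72.5986, K−S=0.0000, hold=0.5756 ⇒ V=0.5756 continue | (k=5,j=4): S=79.6284, K−S=0.0000, hold=0.0439 ⇒ V=0.0439 continue | (k=5,j=5): S=87.3388, K−S=0.0000, hold=0.0000 ⇒ V=0.0000 continue  boundary S*=55.0186
step 4: (k=4,j=0): S=57.6208, K−S=9.3392, hold=9.2645 ⇒ V=9.3392 exercise | (k=4,j=1): S=63.2003, K−S=3.7597, hold=4.6327 ⇒ V=4.6327 continue | (k=4,j=2): S=69.3200, K−S=0.0000, hold=1.5807 ⇒ V=1.5807 continue | (k=4,j=3): S=76.0323, K−S=0.0000, hold=0.3035 ⇒ V=0.3035 continue | (k=4,j=4): S=83.3946, K−S=0.0000, hold=0.0214 ⇒ V=0.0214 continue  boundary S*=57.6208
step 3: (k=3,j=0): S=60.3461, K−S=6.6139, hold=6.9224 ⇒ V=6.9224 continue | (k=3,j=1): S=66.1894, K−S=0.7706, hold=3.0684 ⇒ V=3.0684 continue | (k=3,j=2): S=72.5986, K−S=0.0000, hold=0.9268 ⇒ V=0.9268 continue | (k=3,j=3): S=79.6284, K−S=0.0000, hold=0.1592 ⇒ V=0.1592 continue  boundary S*=-
step 2: (k=2,j=0): S=63.2003, K−S=3.7597, hold=4.9448 ⇒ V=4.9448 continue | (k=2,j=1): S=69.3200, K−S=0.0000, hold=1.9711 ⇒ V=1.9711 continue | (k=2,j=2): S=76.0323, K−S=0.0000, hold=0.5339 ⇒ V=0.5339 continue  boundary S*=-
step 1: (k=1,j=0): S=66.1894, K−S=0.7706, hold=3.4198 ⇒ V=3.4198 continue | (k=1,j=1): S=72.5986, K−S=0.0000, hold=1.2349 ⇒ V=1.2349 continue  boundary S*=-
step 0: (k=0,j=0): S=69.3200, K−S=0.0000, hold=2.2997 ⇒ V=2.2997 continue  boundary S*=-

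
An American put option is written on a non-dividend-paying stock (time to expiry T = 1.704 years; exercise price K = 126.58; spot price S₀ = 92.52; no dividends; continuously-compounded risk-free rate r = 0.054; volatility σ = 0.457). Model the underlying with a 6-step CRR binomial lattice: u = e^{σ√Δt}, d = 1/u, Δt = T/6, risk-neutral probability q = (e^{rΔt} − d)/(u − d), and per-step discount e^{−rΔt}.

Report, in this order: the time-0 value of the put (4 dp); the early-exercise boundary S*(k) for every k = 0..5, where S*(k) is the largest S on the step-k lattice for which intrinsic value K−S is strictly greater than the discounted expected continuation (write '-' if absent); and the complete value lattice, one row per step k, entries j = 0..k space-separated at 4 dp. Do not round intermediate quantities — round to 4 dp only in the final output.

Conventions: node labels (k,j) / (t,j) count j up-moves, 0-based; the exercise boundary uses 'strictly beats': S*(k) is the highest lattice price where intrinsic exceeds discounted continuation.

price = 40.8479
boundary = - - 56.8456 72.5214 56.8456 72.5214
tree:
40.8479
54.4016 26.9556
69.7344 38.9545 14.3548
82.0218 54.0586 23.2575 4.8200
91.6532 69.7344 36.4005 9.2494 0.0000
99.2028 82.0218 54.0586 17.7492 0.0000 0.0000
105.1205 91.6532 69.7344 34.0600 0.0000 0.0000 0.0000

Δt=0.28400  u=1.27576  d=0.78385  q=0.47083  discount=0.98478
step 6 (expiry): payoffs max(K−S,0) = 105.1205 91.6532 69.7344 34.0600 0.0000 0.0000 0.0000
step 5: (k=5,j=0): S=27.3772, K−S=99.2028, hold=97.2764 ⇒ V=99.2028 exercise | (k=5,j=1): S=44.5582, K−S=82.0218, hold=80.0954 ⇒ V=82.0218 exercise | (k=5,j=2): S=72.5214, K−S=54.0586, hold=52.1322 ⇒ V=54.0586 exercise | (k=5,j=3): S=118.0334, K−S=8.5466, hold=17.7492 ⇒ V=17.7492 continue | (k=5,j=4): S=192.1072, K−S=0.0000, hold=0.0000 ⇒ V=0.0000 continue | (k=5,j=5): S=312.6671, K−S=0.0000, hold=0.0000 ⇒ V=0.0000 continue  boundary S*=72.5214
step 4: (k=4,j=0): S=34.9268, K−S=91.6532, hold=89.7268 ⇒ V=91.6532 exercise | (k=4,j=1): S=56.8456, K−S=69.7344, hold=67.8080 ⇒ V=69.7344 exercise | (k=4,j=2): S=92.5200, K−S=34.0600, hold=36.4005 ⇒ V=36.4005 continue | (k=4,j=3): S=150.5824, K−S=0.0000, hold=9.2494 ⇒ V=9.2494 continue | (k=4,j=4): S=245.0828, K−S=0.0000, hold=0.0000 ⇒ V=0.0000 continue  boundary S*=56.8456
step 3: (k=3,j=0): S=44.5582, K−S=82.0218, hold=80.0954 ⇒ V=82.0218 exercise | (k=3,j=1): S=72.5214, K−S=54.0586, hold=53.2174 ⇒ V=54.0586 exercise | (k=3,j=2): S=118.0334, K−S=8.5466, hold=23.2575 ⇒ V=23.2575 continue | (k=3,j=3): S=192.1072, K−S=0.0000, hold=4.8200 ⇒ V=4.8200 continue  boundary S*=72.5214
step 2: (k=2,j=0): S=56.8456, K−S=69.7344, hold=67.8080 ⇒ V=69.7344 exercise | (k=2,j=1): S=92.5200, K−S=34.0600, hold=38.9545 ⇒ V=38.9545 continue | (k=2,j=2): S=150.5824, K−S=0.0000, hold=14.3548 ⇒ V=14.3548 continue  boundary S*=56.8456
step 1: (k=1,j=0): S=72.5214, K−S=54.0586, hold=54.4016 ⇒ V=54.4016 continue | (k=1,j=1): S=118.0334, K−S=8.5466, hold=26.9556 ⇒ V=26.9556 continue  boundary S*=-
step 0: (k=0,j=0): S=92.5200, K−S=34.0600, hold=40.8479 ⇒ V=40.8479 continue  boundary S*=-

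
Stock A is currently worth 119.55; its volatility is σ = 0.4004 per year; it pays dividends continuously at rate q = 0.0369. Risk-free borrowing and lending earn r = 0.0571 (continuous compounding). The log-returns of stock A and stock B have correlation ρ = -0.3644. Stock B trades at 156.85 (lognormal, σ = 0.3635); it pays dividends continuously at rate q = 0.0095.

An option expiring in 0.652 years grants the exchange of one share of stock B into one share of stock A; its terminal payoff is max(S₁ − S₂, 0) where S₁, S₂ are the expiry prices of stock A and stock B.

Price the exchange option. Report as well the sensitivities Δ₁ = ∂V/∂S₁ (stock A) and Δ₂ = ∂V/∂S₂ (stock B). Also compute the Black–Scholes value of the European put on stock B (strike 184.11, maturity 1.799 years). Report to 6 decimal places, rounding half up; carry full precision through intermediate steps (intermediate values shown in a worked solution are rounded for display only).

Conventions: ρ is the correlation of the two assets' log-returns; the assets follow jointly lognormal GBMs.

exchange price = 12.008683
Δ1 = 0.368211
Δ2 = -0.204086
price(stock B put K=184.11) = 37.172359

σ_eff = √(σ₁² + σ₂² − 2ρσ₁σ₂) = √(0.4004² + 0.3635² − 2·-0.3644·0.4004·0.3635) = 0.631289
d₁ = (ln(S₁/S₂) + (q₂ − q₁ + σ_eff²/2)T) / (σ_eff√T) = (ln(119.55/156.85) + (0.0095 − 0.0369 + 0.199263)·0.652) / 0.509744 = -0.312903
d₂ = d₁ − σ_eff√T = -0.312903 − 0.509744 = -0.822647
N(d₁) = 0.377177,  N(d₂) = 0.205354
V = S₁·e^{−q₁T}·N(d₁) − S₂·e^{−q₂T}·N(d₂) = 44.019613 − 32.010930 = 12.008683
Δ₁ = e^{−q₁T}·N(d₁) = 0.368211;  Δ₂ = −e^{−q₂T}·N(d₂) = -0.204086
[vanilla: stock B put K=184.11]
σ√T = 0.3635·√1.799 = 0.487551
d₁ = (ln(S/K) + (r−q+σ²/2)T) / (σ√T) = (ln(156.85/184.11) + (0.0571−0.0095+0.3635²/2)·1.799) / 0.487551 = (-0.160243 + 0.204485) / 0.487551 = 0.090743
d₂ = d₁ − σ√T = 0.090743 − 0.487551 = -0.396808
e^{−rT} = 0.902377
e^{−qT} = 0.983055
N(−d₁) = 0.463848,  N(−d₂) = 0.654245
price = K·e^{−rT}·N(−d₂) − S·e^{−qT}·N(−d₁) = 108.694126 − 71.521767 = 37.172359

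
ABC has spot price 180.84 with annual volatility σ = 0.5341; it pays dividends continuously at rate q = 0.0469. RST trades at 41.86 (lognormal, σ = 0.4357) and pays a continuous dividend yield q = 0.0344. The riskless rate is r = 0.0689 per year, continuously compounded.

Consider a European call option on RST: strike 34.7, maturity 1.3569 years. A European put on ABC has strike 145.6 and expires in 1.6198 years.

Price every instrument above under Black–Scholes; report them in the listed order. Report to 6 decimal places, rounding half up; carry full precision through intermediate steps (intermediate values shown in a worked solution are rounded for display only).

price(RST call K=34.7) = 12.071895
price(ABC put K=145.6) = 23.507069

[RST call K=34.7]
σ√T = 0.4357·√1.3569 = 0.507530
d₁ = (ln(S/K) + (r−q+σ²/2)T) / (σ√T) = (ln(41.86/34.7) + (0.0689−0.0344+0.4357²/2)·1.3569) / 0.507530 = (0.187591 + 0.175606) / 0.507530 = 0.715618
d₂ = d₁ − σ√T = 0.715618 − 0.507530 = 0.208088
e^{−rT} = 0.910747
e^{−qT} = 0.954395
N(d₁) = 0.762886,  N(d₂) = 0.582420
price = S·e^{−qT}·N(d₁) − K·e^{−rT}·N(d₂) = 30.478060 − 18.406165 = 12.071895
[ABC put K=145.6]
σ√T = 0.5341·√1.6198 = 0.679756
d₁ = (ln(S/K) + (r−q+σ²/2)T) / (σ√T) = (ln(180.84/145.6) + (0.0689−0.0469+0.5341²/2)·1.6198) / 0.679756 = (0.216750 + 0.266670) / 0.679756 = 0.711166
d₂ = d₁ − σ√T = 0.711166 − 0.679756 = 0.031409
e^{−rT} = 0.894398
e^{−qT} = 0.926845
N(−d₁) = 0.238491,  N(−d₂) = 0.487472
price = K·e^{−rT}·N(−d₂) − S·e^{−qT}·N(−d₁) = 63.480671 − 39.973602 = 23.507069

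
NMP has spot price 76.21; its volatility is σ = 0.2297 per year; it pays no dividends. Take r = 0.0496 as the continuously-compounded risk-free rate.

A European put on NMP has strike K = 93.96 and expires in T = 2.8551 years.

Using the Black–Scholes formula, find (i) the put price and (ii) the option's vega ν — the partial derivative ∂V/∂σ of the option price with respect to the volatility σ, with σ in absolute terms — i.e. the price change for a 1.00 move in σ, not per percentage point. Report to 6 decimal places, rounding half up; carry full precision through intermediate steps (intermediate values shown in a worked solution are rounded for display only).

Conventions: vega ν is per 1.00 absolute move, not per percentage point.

price = 14.991517
ν = 51.362998

σ√T = 0.2297·√2.8551 = 0.388125
d₁ = (ln(S/K) + (r+σ²/2)T) / (σ√T) = (ln(76.21/93.96) + (0.0496+0.2297²/2)·2.8551) / 0.388125 = (-0.209376 + 0.216933) / 0.388125 = 0.019471
d₂ = d₁ − σ√T = 0.019471 − 0.388125 = -0.368654
e^{−rT} = 0.867957
N(−d₁) = 0.492233,  N(−d₂) = 0.643807
Put price V = K·e^{−rT}·N(−d₂) − S·N(−d₁) = 52.504584 − 37.513067 = 14.991517
φ(d₁) = (1/√(2π))·e^{−d₁²/2} = 0.398867
ν = S·φ(d₁)·√T = 51.362998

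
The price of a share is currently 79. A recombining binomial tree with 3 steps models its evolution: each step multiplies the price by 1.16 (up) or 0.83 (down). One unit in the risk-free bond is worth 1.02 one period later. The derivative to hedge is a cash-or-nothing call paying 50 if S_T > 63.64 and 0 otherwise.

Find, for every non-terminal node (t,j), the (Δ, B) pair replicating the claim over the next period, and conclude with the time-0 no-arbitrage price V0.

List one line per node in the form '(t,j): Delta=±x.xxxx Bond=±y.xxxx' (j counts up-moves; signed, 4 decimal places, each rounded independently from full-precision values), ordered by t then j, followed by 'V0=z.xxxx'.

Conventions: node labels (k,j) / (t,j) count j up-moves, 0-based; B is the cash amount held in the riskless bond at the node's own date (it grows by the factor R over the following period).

Risk-neutral probability p* = (R−d)/(u−d) = (1.02−0.83)/(1.16−0.83) = 0.5758.
Expiry values: V(3,0)=0.0000, V(3,1)=0.0000, V(3,2)=50.0000, V(3,3)=50.0000
(2,0): S=54.4231. Δ = (V_up−V_dn)/(S_up−S_dn) = (0.0000−0.0000)/(63.1308−45.1712) = 0.0000. V = [p*·0.0000 + (1−p*)·0.0000]/1.02 = 0.0000. B = V − Δ·S = 0.0000.
(2,1): S=76.0612. Δ = (V_up−V_dn)/(S_up−S_dn) = (50.0000−0.0000)/(88.2310−63.1308) = 1.9920. V = [p*·50.0000 + (1−p*)·0.0000]/1.02 = 28.2234. B = V − Δ·S = -123.2917.
(2,2): S=106.3024. Δ = (V_up−V_dn)/(S_up−S_dn) = (50.0000−50.0000)/(123.3108−88.2310) = 0.0000. V = [p*·50.0000 + (1−p*)·50.0000]/1.02 = 49.0196. B = V − Δ·S = 49.0196.
(1,0): S=65.5700. Δ = (V_up−V_dn)/(S_up−S_dn) = (28.2234−0.0000)/(76.0612−54.4231) = 1.3043. V = [p*·28.2234 + (1−p*)·0.0000]/1.02 = 15.9312. B = V − Δ·S = -69.5943.
(1,1): S=91.6400. Δ = (V_up−V_dn)/(S_up−S_dn) = (49.0196−28.2234)/(106.3024−76.0612) = 0.6877. V = [p*·49.0196 + (1−p*)·28.2234]/1.02 = 39.4088. B = V − Δ·S = -23.6100.
(0,0): S=79.0000. Δ = (V_up−V_dn)/(S_up−S_dn) = (39.4088−15.9312)/(91.6400−65.5700) = 0.9006. V = [p*·39.4088 + (1−p*)·15.9312]/1.02 = 28.8712. B = V − Δ·S = -42.2730.
Check: Δ(0,0)·S0 + B(0,0) = 28.8712 = V0.

(0,0): Delta=0.9006 Bond=-42.2730
(1,0): Delta=1.3043 Bond=-69.5943
(1,1): Delta=0.6877 Bond=-23.6100
(2,0): Delta=0.0000 Bond=0.0000
(2,1): Delta=1.9920 Bond=-123.2917
(2,2): Delta=0.0000 Bond=49.0196
V0=28.8712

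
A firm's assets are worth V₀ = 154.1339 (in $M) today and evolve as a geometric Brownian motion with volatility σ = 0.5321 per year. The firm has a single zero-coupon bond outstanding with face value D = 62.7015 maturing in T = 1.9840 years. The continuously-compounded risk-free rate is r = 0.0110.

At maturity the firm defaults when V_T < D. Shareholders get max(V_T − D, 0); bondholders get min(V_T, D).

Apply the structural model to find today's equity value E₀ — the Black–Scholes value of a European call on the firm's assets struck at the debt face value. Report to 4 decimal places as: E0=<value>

E0=96.4571

Equity is a call on the firm's assets struck at D = 62.7015:
d₁ = [ln(V₀/D) + (r + σ²/2)T] / (σ√T)
   = [ln(154.1339/62.7015) + (0.0110 + 0.5·0.5321²)·1.9840] / (0.5321·√1.9840)
   = [0.899436 + 0.302689] / 0.749487 = 1.603931
d₂ = d₁ − σ√T = 1.603931 − 0.749487 = 0.854444
N(d₁) = 0.945635,  N(d₂) = 0.803571,  e^(−rT) = 0.978412
E₀ = V₀·N(d₁) − D·e^(−rT)·N(d₂)
   = 154.1339·0.945635 − 62.7015·0.978412·0.803571 = 96.457084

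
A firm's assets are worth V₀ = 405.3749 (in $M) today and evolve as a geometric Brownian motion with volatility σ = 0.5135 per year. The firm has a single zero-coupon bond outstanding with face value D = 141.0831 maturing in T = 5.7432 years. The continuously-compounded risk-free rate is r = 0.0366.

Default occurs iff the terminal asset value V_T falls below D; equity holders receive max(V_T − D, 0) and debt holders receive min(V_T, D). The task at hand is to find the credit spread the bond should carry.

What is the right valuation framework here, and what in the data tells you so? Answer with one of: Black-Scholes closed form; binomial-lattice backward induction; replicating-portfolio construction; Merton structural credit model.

framework: Merton structural credit model

Key observation: the asked-for credit quantity lives on the firm's capital structure — asset value, asset volatility, debt face 141.0831 — which is the structural model's domain.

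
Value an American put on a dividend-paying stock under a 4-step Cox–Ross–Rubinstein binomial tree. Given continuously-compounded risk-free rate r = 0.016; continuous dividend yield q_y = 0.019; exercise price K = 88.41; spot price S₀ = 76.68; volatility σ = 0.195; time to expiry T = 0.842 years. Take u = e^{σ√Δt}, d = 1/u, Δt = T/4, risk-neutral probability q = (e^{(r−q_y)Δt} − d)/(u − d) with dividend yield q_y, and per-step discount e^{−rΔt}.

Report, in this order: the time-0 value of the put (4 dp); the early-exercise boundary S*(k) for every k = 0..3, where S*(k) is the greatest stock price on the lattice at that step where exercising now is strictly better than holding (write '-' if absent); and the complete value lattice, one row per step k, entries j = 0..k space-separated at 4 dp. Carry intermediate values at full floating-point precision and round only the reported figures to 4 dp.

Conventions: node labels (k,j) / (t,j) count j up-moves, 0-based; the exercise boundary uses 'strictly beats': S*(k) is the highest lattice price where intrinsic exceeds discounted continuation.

Δt=0.21050  u=1.09359  d=0.91442  q=0.47412  discount=0.99664
step 4 (expiry): payoffs max(K−S,0) = 34.7979 24.2931 11.7300 0.0000 0.0000
step 3: (k=3,j=0): S=58.6297, K−S=29.7803, hold=29.7171 ⇒ V=29.7803 exercise | (k=3,j=1): S=70.1176, K−S=18.2924, hold=18.2750 ⇒ V=18.2924 exercise | (k=3,j=2): S=83.8565, K−S=4.5535, hold=6.1478 ⇒ V=6.1478 continue | (k=3,j=3): S=100.2874, K−S=0.0000, hold=0.0000 ⇒ V=0.0000 continue  boundary S*=70.1176
step 2: (k=2,j=0): S=64.1169, K−S=24.2931, hold=24.2518 ⇒ V=24.2931 exercise | (k=2,j=1): S=76.6800, K−S=11.7300, hold=12.4922 ⇒ V=12.4922 continue | (k=2,j=2): S=91.7047, K−S=0.0000, hold=3.2221 ⇒ V=3.2221 continue  boundary S*=64.1169
step 1: (k=1,j=0): S=70.1176, K−S=18.2924, hold=18.6351 ⇒ V=18.6351 continue | (k=1,j=1): S=83.8565, K−S=4.5535, hold=8.0698 ⇒ V=8.0698 continue  boundary S*=-
step 0: (k=0,j=0): S=76.6800, K−S=11.7300, hold=13.5800 ⇒ V=13.5800 continue  boundary S*=-

price = 13.5800
boundary = - - 64.1169 70.1176
tree:
13.5800
18.6351 8.0698
24.2931 12.4922 3.2221
29.7803 18.2924 6.1478 0.0000
34.7979 24.2931 11.7300 0.0000 0.0000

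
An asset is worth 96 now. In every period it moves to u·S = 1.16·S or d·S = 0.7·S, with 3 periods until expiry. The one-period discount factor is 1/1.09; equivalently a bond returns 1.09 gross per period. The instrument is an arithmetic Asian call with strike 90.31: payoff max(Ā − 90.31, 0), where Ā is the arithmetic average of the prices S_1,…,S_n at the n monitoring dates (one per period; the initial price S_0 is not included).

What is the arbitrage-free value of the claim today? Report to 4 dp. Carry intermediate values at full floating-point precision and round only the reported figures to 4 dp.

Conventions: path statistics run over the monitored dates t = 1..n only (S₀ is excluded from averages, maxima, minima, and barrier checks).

No-arbitrage gives p* = (R−d)/(u−d) = 0.8478: enumerate every path, weight its payoff by its p*-probability, and discount by R^3.
Enumerate all 2^3 = 8 price paths (U = up ×1.16, D = down ×0.7); each path with k up-moves has probability p*^k·(1−p*)^(3−k).
DDD: Ā=49.0560, payoff=0.0000, prob=0.003524
UDD: Ā=81.2928, payoff=0.0000, prob=0.019633
DUD: Ā=66.5728, payoff=0.0000, prob=0.019633
UUD: Ā=110.3206, payoff=20.0106, prob=0.109384
DDU: Ā=56.2688, payoff=0.0000, prob=0.019633
UDU: Ā=93.2454, payoff=2.9354, prob=0.109384
DUU: Ā=78.5254, payoff=0.0000, prob=0.109384
UUU: Ā=130.1279, payoff=39.8179, prob=0.609425
Price = Σ prob·payoff / R^3 = 26.775944 / 1.295029 = 20.6759

price = 20.6759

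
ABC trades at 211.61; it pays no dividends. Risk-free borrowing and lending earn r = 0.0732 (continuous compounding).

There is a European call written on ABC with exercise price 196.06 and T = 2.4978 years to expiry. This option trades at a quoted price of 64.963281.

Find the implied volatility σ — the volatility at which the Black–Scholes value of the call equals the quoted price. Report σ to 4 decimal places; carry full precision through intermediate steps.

At σ = 0.3070 the Black–Scholes value reproduces the quote:
σ√T = 0.307·√2.4978 = 0.485196
d₁ = (ln(S/K) + (r+σ²/2)T) / (σ√T) = (ln(211.61/196.06) + (0.0732+0.307²/2)·2.4978) / 0.485196 = (0.076324 + 0.300547) / 0.485196 = 0.776739
d₂ = d₁ − σ√T = 0.776739 − 0.485196 = 0.291543
e^{−rT} = 0.832902
N(d₁) = 0.781344,  N(d₂) = 0.614682
V = S·N(d₁) − K·e^{−rT}·N(d₂) = 165.340136 − 100.376855 = 64.963281 (the observed quote) — the price is monotone increasing in volatility, hence this σ is the only solution

sigma = 0.3070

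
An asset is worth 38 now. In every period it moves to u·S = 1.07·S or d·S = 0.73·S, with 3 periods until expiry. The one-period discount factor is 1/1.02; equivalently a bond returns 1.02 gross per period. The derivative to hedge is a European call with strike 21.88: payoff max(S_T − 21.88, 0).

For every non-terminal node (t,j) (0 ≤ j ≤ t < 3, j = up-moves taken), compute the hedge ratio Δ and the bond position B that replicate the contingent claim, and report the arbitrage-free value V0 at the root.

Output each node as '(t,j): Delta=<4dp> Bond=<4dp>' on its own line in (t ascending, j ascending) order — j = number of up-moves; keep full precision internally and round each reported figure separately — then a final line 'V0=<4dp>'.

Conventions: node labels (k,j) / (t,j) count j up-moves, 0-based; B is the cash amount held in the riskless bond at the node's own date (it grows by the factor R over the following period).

(0,0): Delta=0.9850 Bond=-20.0142
(1,0): Delta=0.8759 Bond=-17.3900
(1,1): Delta=0.9978 Bond=-20.9359
(2,0): Delta=0.0000 Bond=0.0000
(2,1): Delta=0.9790 Bond=-20.7960
(2,2): Delta=1.0000 Bond=-21.4510
V0=17.4143

Risk-neutral probability p* = (R−d)/(u−d) = (1.02−0.73)/(1.07−0.73) = 0.8529.
Expiry values: V(3,0)=0.0000, V(3,1)=0.0000, V(3,2)=9.8795, V(3,3)=24.6716
  t=2,j=0: stock 20.2502 → up 21.6677 (V=0.0000), down 14.7826 (V=0.0000). Price 0.0000; hedge Δ=0.0000, bond B=0.0000.
  t=2,j=1: stock 29.6818 → up 31.7595 (V=9.8795), down 21.6677 (V=0.0000). Price 8.2614; hedge Δ=0.9790, bond B=-20.7960.
  t=2,j=2: stock 43.5062 → up 46.5516 (V=24.6716), down 31.7595 (V=9.8795). Price 22.0552; hedge Δ=1.0000, bond B=-21.4510.
  t=1,j=0: stock 27.7400 → up 29.6818 (V=8.2614), down 20.2502 (V=0.0000). Price 6.9083; hedge Δ=0.8759, bond B=-17.3900.
  t=1,j=1: stock 40.6600 → up 43.5062 (V=22.0552), down 29.6818 (V=8.2614). Price 19.6340; hedge Δ=0.9978, bond B=-20.9359.
  t=0,j=0: stock 38.0000 → up 40.6600 (V=19.6340), down 27.7400 (V=6.9083). Price 17.4143; hedge Δ=0.9850, bond B=-20.0142.
Check: Δ(0,0)·S0 + B(0,0) = 17.4143 = V0.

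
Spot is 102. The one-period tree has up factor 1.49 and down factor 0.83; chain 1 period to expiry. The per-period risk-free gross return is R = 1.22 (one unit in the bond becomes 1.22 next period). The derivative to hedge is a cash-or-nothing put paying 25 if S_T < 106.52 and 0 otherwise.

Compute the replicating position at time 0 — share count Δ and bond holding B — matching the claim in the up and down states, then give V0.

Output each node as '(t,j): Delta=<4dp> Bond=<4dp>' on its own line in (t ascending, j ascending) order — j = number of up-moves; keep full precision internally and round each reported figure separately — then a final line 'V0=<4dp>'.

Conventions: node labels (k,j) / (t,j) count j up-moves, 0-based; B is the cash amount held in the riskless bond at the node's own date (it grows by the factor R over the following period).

(0,0): Delta=-0.3714 Bond=46.2618
V0=8.3830

Since d<R<u, set p* = (R−d)/(u−d) = 0.5909; price each node as the discounted p*-expectation of its children.
Payoffs at expiry: V(1,0)=25.0000, V(1,1)=0.0000
  t=0,j=0: stock 102.0000 → up 151.9800 (V=0.0000), down 84.6600 (V=25.0000). Price 8.3830; hedge Δ=-0.3714, bond B=46.2618.
Check: Δ(0,0)·S0 + B(0,0) = 8.3830 = V0.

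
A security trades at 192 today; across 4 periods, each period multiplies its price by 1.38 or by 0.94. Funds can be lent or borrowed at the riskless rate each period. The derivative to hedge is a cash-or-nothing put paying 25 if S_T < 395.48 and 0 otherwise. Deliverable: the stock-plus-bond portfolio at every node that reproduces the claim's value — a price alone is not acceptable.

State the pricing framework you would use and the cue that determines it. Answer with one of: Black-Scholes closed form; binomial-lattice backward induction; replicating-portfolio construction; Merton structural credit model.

framework: replicating-portfolio construction

Key observation: the task asks for the hedge itself — share and bond holdings at every node of the 4-period tree on spot 192 with factors 1.38/0.94 — which is exactly what the replicating-portfolio construction produces.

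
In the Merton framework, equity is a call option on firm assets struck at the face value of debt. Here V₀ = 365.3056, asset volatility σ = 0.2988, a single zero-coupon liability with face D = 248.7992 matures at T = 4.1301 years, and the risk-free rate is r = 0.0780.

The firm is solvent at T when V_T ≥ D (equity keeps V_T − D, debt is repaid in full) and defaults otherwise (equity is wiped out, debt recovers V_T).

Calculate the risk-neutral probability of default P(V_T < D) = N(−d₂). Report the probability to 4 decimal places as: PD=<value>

PD=0.1951

Apply the equity-as-call identities (strike 248.7992, horizon 4.1301 years):
d₁ = [ln(V₀/D) + (r + σ²/2)T] / (σ√T)
   = [ln(365.3056/248.7992) + (0.0780 + 0.5·0.2988²)·4.1301] / (0.2988·√4.1301)
   = [0.384088 + 0.506518] / 0.607241 = 1.466645
d₂ = d₁ − σ√T = 1.466645 − 0.607241 = 0.859404
risk-neutral PD = N(−d₂) = N(-0.859404) = 0.195059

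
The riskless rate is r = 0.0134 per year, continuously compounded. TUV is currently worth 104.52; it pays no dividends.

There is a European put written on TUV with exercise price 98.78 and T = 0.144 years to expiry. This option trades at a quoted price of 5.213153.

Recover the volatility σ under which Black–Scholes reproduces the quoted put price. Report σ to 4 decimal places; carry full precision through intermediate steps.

At σ = 0.5098 the Black–Scholes value reproduces the quote:
σ√T = 0.5098·√0.144 = 0.193455
d₁ = (ln(S/K) + (r+σ²/2)T) / (σ√T) = (ln(104.52/98.78) + (0.0134+0.5098²/2)·0.144) / 0.193455 = (0.056483 + 0.020642) / 0.193455 = 0.398673
d₂ = d₁ − σ√T = 0.398673 − 0.193455 = 0.205217
e^{−rT} = 0.998072
N(−d₁) = 0.345067,  N(−d₂) = 0.418701
V = K·e^{−rT}·N(−d₂) − S·N(−d₁) = 41.279581 − 36.066428 = 5.213153 (equal to the quote); since ∂V/∂σ > 0 for all σ, the implied volatility is unique

sigma = 0.5098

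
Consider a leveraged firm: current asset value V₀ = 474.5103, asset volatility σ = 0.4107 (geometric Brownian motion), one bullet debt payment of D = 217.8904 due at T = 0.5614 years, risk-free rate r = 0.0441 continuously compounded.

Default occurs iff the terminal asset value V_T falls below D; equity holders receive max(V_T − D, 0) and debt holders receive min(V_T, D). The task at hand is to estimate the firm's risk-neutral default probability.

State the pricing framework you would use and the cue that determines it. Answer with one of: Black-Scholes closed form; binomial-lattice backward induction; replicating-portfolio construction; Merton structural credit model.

framework: Merton structural credit model

Key observation: the asked-for credit quantity lives on the firm's capital structure — asset value, asset volatility, debt face 217.8904 — which is the structural model's domain.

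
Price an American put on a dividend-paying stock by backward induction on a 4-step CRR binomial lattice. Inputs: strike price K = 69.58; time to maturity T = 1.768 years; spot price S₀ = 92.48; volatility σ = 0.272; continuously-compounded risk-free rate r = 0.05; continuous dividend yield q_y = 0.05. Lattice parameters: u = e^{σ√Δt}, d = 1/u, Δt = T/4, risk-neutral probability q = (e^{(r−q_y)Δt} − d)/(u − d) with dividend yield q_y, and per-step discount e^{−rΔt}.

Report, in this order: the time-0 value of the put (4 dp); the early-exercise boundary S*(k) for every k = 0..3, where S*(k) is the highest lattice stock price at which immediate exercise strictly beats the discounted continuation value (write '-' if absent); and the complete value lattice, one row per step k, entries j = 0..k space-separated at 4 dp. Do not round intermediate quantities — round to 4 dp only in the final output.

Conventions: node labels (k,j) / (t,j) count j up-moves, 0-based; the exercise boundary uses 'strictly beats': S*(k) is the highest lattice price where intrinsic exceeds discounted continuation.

price = 3.4434
boundary = - - - 53.7579
tree:
3.4434
5.8048 0.7831
9.6616 1.4687 0.0000
15.8221 2.7546 0.0000 0.0000
24.7151 5.1664 0.0000 0.0000 0.0000

Δt=0.44200  u=1.19822  d=0.83457  q=0.45491  discount=0.97814
step 4 (expiry): payoffs max(K−S,0) = 24.7151 5.1664 0.0000 0.0000 0.0000
step 3: (k=3,j=0): S=53.7579, K−S=15.8221, hold=15.4763 ⇒ V=15.8221 exercise | (k=3,j=1): S=77.1814, K−S=0.0000, hold=2.7546 ⇒ V=2.7546 continue | (k=3,j=2): S=110.8110, K−S=0.0000, hold=0.0000 ⇒ V=0.0000 continue | (k=3,j=3): S=159.0939, K−S=0.0000, hold=0.0000 ⇒ V=0.0000 continue  boundary S*=53.7579
step 2: (k=2,j=0): S=64.4136, K−S=5.1664, hold=9.6616 ⇒ V=9.6616 continue | (k=2,j=1): S=92.4800, K−S=0.0000, hold=1.4687 ⇒ V=1.4687 continue | (k=2,j=2): S=132.7756, K−S=0.0000, hold=0.0000 ⇒ V=0.0000 continue  boundary S*=-
step 1: (k=1,j=0): S=77.1814, K−S=0.0000, hold=5.8048 ⇒ V=5.8048 continue | (k=1,j=1): S=110.8110, K−S=0.0000, hold=0.7831 ⇒ V=0.7831 continue  boundary S*=-
step 0: (k=0,j=0): S=92.4800, K−S=0.0000, hold=3.4434 ⇒ V=3.4434 continue  boundary S*=-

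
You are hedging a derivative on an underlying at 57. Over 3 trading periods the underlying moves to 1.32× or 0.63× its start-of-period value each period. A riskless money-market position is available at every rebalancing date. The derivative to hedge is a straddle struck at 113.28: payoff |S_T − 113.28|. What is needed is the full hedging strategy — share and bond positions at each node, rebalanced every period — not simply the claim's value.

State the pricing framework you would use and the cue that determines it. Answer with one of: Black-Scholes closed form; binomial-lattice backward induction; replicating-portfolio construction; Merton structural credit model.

Key observation: the mandate to exhibit the hedge at every date and state singles out the replicating-portfolio construction on the 3-period tree with factors 1.32 and 0.63 from 57.

framework: replicating-portfolio construction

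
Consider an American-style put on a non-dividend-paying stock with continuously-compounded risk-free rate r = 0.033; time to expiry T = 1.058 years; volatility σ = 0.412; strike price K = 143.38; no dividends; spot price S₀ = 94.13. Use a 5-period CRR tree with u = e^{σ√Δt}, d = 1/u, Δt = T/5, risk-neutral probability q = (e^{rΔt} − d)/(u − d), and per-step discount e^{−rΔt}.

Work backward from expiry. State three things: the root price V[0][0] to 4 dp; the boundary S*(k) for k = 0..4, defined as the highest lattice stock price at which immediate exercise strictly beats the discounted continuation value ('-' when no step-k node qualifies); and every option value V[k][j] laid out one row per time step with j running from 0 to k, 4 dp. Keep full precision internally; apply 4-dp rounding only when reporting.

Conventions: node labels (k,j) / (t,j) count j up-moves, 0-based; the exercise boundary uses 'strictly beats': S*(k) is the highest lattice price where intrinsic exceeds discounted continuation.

price = 51.3082
boundary = - 77.8790 64.4337 77.8790 94.1300
tree:
51.3082
65.5010 36.1396
78.9463 49.9049 21.2254
90.0704 65.5010 33.1402 8.1664
99.2740 78.9463 49.2500 15.5496 0.0000
106.8886 90.0704 65.5010 29.6080 0.0000 0.0000

Δt=0.21160  u=1.20867  d=0.82736  q=0.47114  discount=0.99304
step 5 (expiry): payoffs max(K−S,0) = 106.8886 90.0704 65.5010 29.6080 0.0000 0.0000
step 4: (k=4,j=0): S=44.1060, K−S=99.2740, hold=98.2763 ⇒ V=99.2740 exercise | (k=4,j=1): S=64.4337, K−S=78.9463, hold=77.9486 ⇒ V=78.9463 exercise | (k=4,j=2): S=94.1300, K−S=49.2500, hold=48.2523 ⇒ V=49.2500 exercise | (k=4,j=3): S=137.5128, K−S=5.8672, hold=15.5496 ⇒ V=15.5496 continue | (k=4,j=4): S=200.8899, K−S=0.0000, hold=0.0000 ⇒ V=0.0000 continue  boundary S*=94.1300
step 3: (k=3,j=0): S=53.3096, K−S=90.0704, hold=89.0727 ⇒ V=90.0704 exercise | (k=3,j=1): S=77.8790, K−S=65.5010, hold=64.5033 ⇒ V=65.5010 exercise | (k=3,j=2): S=113.7720, K−S=29.6080, hold=33.1402 ⇒ V=33.1402 continue | (k=3,j=3): S=166.2075, K−S=0.0000, hold=8.1664 ⇒ V=8.1664 continue  boundary S*=77.8790
step 2: (k=2,j=0): S=64.4337, K−S=78.9463, hold=77.9486 ⇒ V=78.9463 exercise | (k=2,j=1): S=94.1300, K−S=49.2500, hold=49.9049 ⇒ V=49.9049 continue | (k=2,j=2): S=137.5128, K−S=5.8672, hold=21.2254 ⇒ V=21.2254 continue  boundary S*=64.4337
step 1: (k=1,j=0): S=77.8790, K−S=65.5010, hold=64.8097 ⇒ V=65.5010 exercise | (k=1,j=1): S=113.7720, K−S=29.6080, hold=36.1396 ⇒ V=36.1396 continue  boundary S*=77.8790
step 0: (k=0,j=0): S=94.1300, K−S=49.2500, hold=51.3082 ⇒ V=51.3082 continue  boundary S*=-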